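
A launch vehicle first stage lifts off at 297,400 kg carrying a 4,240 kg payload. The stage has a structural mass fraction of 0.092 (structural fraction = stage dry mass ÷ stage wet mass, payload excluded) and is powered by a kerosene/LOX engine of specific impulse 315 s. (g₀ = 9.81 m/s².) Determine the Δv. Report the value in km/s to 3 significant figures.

Stage wet mass = m₀ − payload = 297,400 − 4,240 = 293,160 kg.
Stage dry mass = ε × stage wet mass = 0.092 × 293,160 = 26,970.7 kg.
Burnout mass m_f = stage dry + payload = 26,970.7 + 4,240 = 31,210.7 kg.
v_e = Isp · g₀ = 315 × 9.81 = 3090.2 m/s.
Δv = v_e · ln(297,400/31,210.7) = 3090.2 × ln(9.529) = 3090.2 × 2.2543 ≈ 6966 m/s.

Δv ≈ 6.97 km/s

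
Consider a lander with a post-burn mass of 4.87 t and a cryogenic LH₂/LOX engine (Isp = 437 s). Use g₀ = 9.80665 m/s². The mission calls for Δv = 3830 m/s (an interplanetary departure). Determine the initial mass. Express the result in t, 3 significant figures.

v_e = Isp · g₀ = 437 × 9.80665 = 4285.5 m/s.
m₀/m_f = exp(Δv / v_e) = exp(3830 / 4285.5) = exp(0.8937) = 2.4442.
m₀ = m_f × 2.4442 = 4.87 × 2.4442 = 11.9033 t.

initial mass ≈ 11.9 t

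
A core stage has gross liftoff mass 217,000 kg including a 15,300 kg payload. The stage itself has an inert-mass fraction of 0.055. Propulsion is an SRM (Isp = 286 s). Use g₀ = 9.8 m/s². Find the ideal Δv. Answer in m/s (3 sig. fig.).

Stage wet mass = m₀ − payload = 217,000 − 15,300 = 201,700 kg.
Stage dry mass = ε × stage wet mass = 0.055 × 201,700 = 11,093.5 kg.
Burnout mass m_f = stage dry + payload = 11,093.5 + 15,300 = 26,393.5 kg.
v_e = Isp · g₀ = 286 × 9.8 = 2802.8 m/s.
Δv = v_e · ln(217,000/26,393.5) = 2802.8 × ln(8.222) = 2802.8 × 2.1068 ≈ 5905 m/s.

Δv ≈ 5900 m/s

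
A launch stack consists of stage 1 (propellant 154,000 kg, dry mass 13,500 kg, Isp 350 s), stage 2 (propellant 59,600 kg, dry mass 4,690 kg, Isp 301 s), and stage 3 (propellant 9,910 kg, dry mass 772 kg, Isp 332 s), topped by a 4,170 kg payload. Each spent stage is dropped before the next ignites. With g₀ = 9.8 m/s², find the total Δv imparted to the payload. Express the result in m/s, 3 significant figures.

Ignition mass of stage 1 = 154,000+13,500 + 59,600+4,690 + 9,910+772 + 4,170 = 246,642 kg.
Stage 1: m₀ = 246,642 kg, m_f = 246,642 − 154,000 = 92,642 kg; Δv = 350×9.8×ln(2.662) = 3430.0×0.9792 ≈ 3359 m/s.
Stage 2: m₀ = 79,142 kg, m_f = 79,142 − 59,600 = 19,542 kg; Δv = 301×9.8×ln(4.05) = 2949.8×1.3987 ≈ 4126 m/s.
Stage 3: m₀ = 14,852 kg, m_f = 14,852 − 9,910 = 4,942 kg; Δv = 332×9.8×ln(3.005) = 3253.6×1.1004 ≈ 3580 m/s.
Total Δv = 3359 + 4126 + 3580 = 11065 m/s.

Δv ≈ 11100 m/s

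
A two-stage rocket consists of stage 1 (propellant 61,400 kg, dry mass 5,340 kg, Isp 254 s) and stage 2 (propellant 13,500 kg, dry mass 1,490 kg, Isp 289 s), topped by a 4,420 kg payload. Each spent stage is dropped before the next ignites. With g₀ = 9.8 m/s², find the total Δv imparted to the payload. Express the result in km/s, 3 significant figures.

Δv ≈ 6.47 km/s

Ignition mass of stage 1 = 61,400+5,340 + 13,500+1,490 + 4,420 = 86,150 kg.
Stage 1: m₀ = 86,150 kg, m_f = 86,150 − 61,400 = 24,750 kg; Δv = 254×9.8×ln(3.481) = 2489.2×1.2473 ≈ 3105 m/s.
Stage 2: m₀ = 19,410 kg, m_f = 19,410 − 13,500 = 5,910 kg; Δv = 289×9.8×ln(3.284) = 2832.2×1.1891 ≈ 3368 m/s.
Total Δv = 3105 + 3368 = 6473 m/s.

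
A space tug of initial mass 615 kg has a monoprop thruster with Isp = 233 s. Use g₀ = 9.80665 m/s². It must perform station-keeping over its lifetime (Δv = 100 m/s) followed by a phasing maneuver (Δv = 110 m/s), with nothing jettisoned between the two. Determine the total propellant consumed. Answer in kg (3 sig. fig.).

total propellant consumed ≈ 54.0 kg

v_e = Isp · g₀ = 233 × 9.80665 = 2284.9 m/s.
After the first burn: m = 615 × exp(−100/2284.9) = 615 × 0.95718 = 588.666 kg.
After the second burn: m = 588.666 × exp(−110/2284.9) = 588.666 × 0.95300 = 560.999 kg.
Total propellant = m₀ − m_final = 615 − 560.999 = 54.001 kg.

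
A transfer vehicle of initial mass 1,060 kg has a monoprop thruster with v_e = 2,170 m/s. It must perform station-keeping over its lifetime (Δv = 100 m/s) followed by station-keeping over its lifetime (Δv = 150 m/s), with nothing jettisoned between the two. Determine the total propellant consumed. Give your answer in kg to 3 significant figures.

After the first burn: m = 1060 × exp(−100/2170.0) = 1060 × 0.95496 = 1,012.26 kg.
After the second burn: m = 1,012.26 × exp(−150/2170.0) = 1,012.26 × 0.93321 = 944.651 kg.
Total propellant = m₀ − m_final = 1060 − 944.651 = 115.349 kg.

total propellant consumed ≈ 115 kg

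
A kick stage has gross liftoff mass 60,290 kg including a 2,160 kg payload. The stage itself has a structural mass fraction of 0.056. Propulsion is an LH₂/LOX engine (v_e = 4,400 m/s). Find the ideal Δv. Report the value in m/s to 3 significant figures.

Δv ≈ 10600 m/s

Stage wet mass = m₀ − payload = 60,290 − 2,160 = 58,130 kg.
Stage dry mass = ε × stage wet mass = 0.056 × 58,130 = 3,255.28 kg.
Burnout mass m_f = stage dry + payload = 3,255.28 + 2,160 = 5,415.28 kg.
Δv = v_e · ln(60,290/5,415.28) = 4400.0 × ln(11.13) = 4400.0 × 2.4099 ≈ 10604 m/s.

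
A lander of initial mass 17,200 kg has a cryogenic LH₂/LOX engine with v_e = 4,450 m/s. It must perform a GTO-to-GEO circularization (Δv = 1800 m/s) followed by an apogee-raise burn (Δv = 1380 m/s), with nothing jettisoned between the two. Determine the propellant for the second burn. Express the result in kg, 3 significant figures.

After the first burn: m = 17200 × exp(−1800/4450.0) = 17200 × 0.66731 = 11,477.7 kg.
After the second burn: m = 11,477.7 × exp(−1380/4450.0) = 11,477.7 × 0.73336 = 8,417.29 kg.
Second-burn propellant = 11,477.7 − 8,417.29 = 3,060.41 kg.

propellant for the second burn ≈ 3060 kg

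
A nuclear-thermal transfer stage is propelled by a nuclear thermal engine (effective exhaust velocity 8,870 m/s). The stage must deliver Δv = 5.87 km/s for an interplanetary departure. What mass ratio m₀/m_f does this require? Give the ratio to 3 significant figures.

mass ratio ≈ 1.94

m₀/m_f = exp(Δv / v_e) = exp(5870 / 8870.0) = exp(0.6618) = 1.9382.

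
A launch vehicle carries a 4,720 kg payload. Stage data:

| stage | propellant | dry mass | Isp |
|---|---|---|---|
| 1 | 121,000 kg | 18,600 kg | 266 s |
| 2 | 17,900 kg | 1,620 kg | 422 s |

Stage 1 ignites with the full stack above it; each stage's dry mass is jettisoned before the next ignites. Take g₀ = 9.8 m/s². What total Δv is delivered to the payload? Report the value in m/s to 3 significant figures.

Ignition mass of stage 1 = 121,000+18,600 + 17,900+1,620 + 4,720 = 163,840 kg.
Stage 1: m₀ = 163,840 kg, m_f = 163,840 − 121,000 = 42,840 kg; Δv = 266×9.8×ln(3.824) = 2606.8×1.3414 ≈ 3497 m/s.
Stage 2: m₀ = 24,240 kg, m_f = 24,240 − 17,900 = 6,340 kg; Δv = 422×9.8×ln(3.823) = 4135.6×1.3411 ≈ 5546 m/s.
Total Δv = 3497 + 5546 = 9043 m/s.

Δv ≈ 9040 m/s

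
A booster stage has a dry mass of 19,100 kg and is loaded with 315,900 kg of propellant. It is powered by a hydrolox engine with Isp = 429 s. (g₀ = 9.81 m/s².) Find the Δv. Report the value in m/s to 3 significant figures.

Δv ≈ 12100 m/s

v_e = Isp · g₀ = 429 × 9.81 = 4208.5 m/s.
m₀ = m_dry + m_prop = 19,100 + 315,900 = 335,000 kg.
By the Tsiolkovsky rocket equation, Δv = v_e · ln(m₀/m_f) = 4208.5 × ln(17.54) = 4208.5 × 2.8644 ≈ 12055.0 m/s.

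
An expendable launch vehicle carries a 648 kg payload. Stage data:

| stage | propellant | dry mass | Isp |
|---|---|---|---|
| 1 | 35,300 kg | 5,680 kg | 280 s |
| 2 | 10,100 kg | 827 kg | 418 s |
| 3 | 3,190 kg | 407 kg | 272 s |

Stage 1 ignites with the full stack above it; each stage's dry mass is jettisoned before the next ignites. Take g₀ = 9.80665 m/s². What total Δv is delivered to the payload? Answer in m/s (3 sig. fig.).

Ignition mass of stage 1 = 35,300+5,680 + 10,100+827 + 3,190+407 + 648 = 56,152 kg.
Stage 1: m₀ = 56,152 kg, m_f = 56,152 − 35,300 = 20,852 kg; Δv = 280×9.80665×ln(2.693) = 2745.9×0.9906 ≈ 2720 m/s.
Stage 2: m₀ = 15,172 kg, m_f = 15,172 − 10,100 = 5,072 kg; Δv = 418×9.80665×ln(2.991) = 4099.2×1.0957 ≈ 4492 m/s.
Stage 3: m₀ = 4,245 kg, m_f = 4,245 − 3,190 = 1,055 kg; Δv = 272×9.80665×ln(4.024) = 2667.4×1.3922 ≈ 3714 m/s.
Total Δv = 2720 + 4492 + 3714 = 10926 m/s.

Δv ≈ 10900 m/s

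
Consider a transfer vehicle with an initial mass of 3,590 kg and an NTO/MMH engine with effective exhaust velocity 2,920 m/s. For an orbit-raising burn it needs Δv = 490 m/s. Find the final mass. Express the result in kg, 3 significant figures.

final mass ≈ 3040 kg

Using Δv = v_e ln(m₀/m_f): m₀/m_f = exp(Δv / v_e) = exp(490 / 2920.0) = exp(0.1678) = 1.1827.
m_f = m₀ / 1.1827 = 3,590 / 1.1827 = 3,035.43 kg.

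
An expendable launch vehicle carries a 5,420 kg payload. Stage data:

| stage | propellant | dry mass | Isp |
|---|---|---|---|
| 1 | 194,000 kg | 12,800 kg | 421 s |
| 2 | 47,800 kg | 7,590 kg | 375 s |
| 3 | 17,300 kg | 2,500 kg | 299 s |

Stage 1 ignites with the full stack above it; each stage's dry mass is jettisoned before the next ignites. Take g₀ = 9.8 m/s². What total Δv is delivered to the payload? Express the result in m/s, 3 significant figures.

Ignition mass of stage 1 = 194,000+12,800 + 47,800+7,590 + 17,300+2,500 + 5,420 = 287,410 kg.
Stage 1: m₀ = 287,410 kg, m_f = 287,410 − 194,000 = 93,410 kg; Δv = 421×9.8×ln(3.077) = 4125.8×1.1239 ≈ 4637 m/s.
Stage 2: m₀ = 80,610 kg, m_f = 80,610 − 47,800 = 32,810 kg; Δv = 375×9.8×ln(2.457) = 3675.0×0.8989 ≈ 3303 m/s.
Stage 3: m₀ = 25,220 kg, m_f = 25,220 − 17,300 = 7,920 kg; Δv = 299×9.8×ln(3.184) = 2930.2×1.1582 ≈ 3394 m/s.
Total Δv = 4637 + 3303 + 3394 = 11334 m/s.

Δv ≈ 11300 m/s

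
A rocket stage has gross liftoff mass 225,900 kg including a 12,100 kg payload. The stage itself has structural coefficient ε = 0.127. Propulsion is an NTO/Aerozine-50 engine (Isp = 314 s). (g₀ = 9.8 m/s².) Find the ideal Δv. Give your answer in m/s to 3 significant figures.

Δv ≈ 5390 m/s

Stage wet mass = m₀ − payload = 225,900 − 12,100 = 213,800 kg.
Stage dry mass = ε × stage wet mass = 0.127 × 213,800 = 27,152.6 kg.
Burnout mass m_f = stage dry + payload = 27,152.6 + 12,100 = 39,252.6 kg.
v_e = Isp · g₀ = 314 × 9.8 = 3077.2 m/s.
From the ideal rocket equation, Δv = v_e · ln(225,900/39,252.6) = 3077.2 × ln(5.755) = 3077.2 × 1.7501 ≈ 5385 m/s.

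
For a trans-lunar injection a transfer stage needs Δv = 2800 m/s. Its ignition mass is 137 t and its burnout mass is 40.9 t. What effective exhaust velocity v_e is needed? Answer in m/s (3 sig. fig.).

v_e ≈ 2320 m/s

ln(m₀/m_f) = ln(137000/40900) = ln(3.35) = 1.2089.
v_e = Δv / ln(m₀/m_f) = 2800 / 1.2089 = 2316.2 m/s.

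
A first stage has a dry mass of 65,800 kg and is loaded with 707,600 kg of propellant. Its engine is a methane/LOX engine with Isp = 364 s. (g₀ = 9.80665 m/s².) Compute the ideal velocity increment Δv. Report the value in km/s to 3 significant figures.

v_e = Isp · g₀ = 364 × 9.80665 = 3569.6 m/s.
m₀ = m_dry + m_prop = 65,800 + 707,600 = 773,400 kg.
Δv = v_e · ln(m₀/m_f) = 3569.6 × ln(11.75) = 3569.6 × 2.4642 ≈ 8796.2 m/s.

Δv ≈ 8.80 km/s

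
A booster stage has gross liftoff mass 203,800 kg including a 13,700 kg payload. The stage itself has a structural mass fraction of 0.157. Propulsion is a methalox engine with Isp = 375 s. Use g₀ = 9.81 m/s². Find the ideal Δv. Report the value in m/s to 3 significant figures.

Δv ≈ 5680 m/s

Stage wet mass = m₀ − payload = 203,800 − 13,700 = 190,100 kg.
Stage dry mass = ε × stage wet mass = 0.157 × 190,100 = 29,845.7 kg.
Burnout mass m_f = stage dry + payload = 29,845.7 + 13,700 = 43,545.7 kg.
v_e = Isp · g₀ = 375 × 9.81 = 3678.8 m/s.
By the Tsiolkovsky rocket equation, Δv = v_e · ln(203,800/43,545.7) = 3678.8 × ln(4.68) = 3678.8 × 1.5433 ≈ 5678 m/s.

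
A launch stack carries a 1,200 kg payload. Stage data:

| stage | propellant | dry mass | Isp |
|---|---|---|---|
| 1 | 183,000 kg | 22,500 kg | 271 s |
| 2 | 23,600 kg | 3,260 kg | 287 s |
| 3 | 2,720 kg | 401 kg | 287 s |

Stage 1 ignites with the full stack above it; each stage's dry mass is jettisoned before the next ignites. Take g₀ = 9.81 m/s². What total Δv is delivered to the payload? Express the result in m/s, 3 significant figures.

Δv ≈ 10700 m/s

Ignition mass of stage 1 = 183,000+22,500 + 23,600+3,260 + 2,720+401 + 1,200 = 236,681 kg.
Stage 1: m₀ = 236,681 kg, m_f = 236,681 − 183,000 = 53,681 kg; Δv = 271×9.81×ln(4.409) = 2658.5×1.4837 ≈ 3944 m/s.
Stage 2: m₀ = 31,181 kg, m_f = 31,181 − 23,600 = 7,581 kg; Δv = 287×9.81×ln(4.113) = 2815.5×1.4142 ≈ 3982 m/s.
Stage 3: m₀ = 4,321 kg, m_f = 4,321 − 2,720 = 1,601 kg; Δv = 287×9.81×ln(2.699) = 2815.5×0.9929 ≈ 2795 m/s.
Total Δv = 3944 + 3982 + 2795 = 10721 m/s.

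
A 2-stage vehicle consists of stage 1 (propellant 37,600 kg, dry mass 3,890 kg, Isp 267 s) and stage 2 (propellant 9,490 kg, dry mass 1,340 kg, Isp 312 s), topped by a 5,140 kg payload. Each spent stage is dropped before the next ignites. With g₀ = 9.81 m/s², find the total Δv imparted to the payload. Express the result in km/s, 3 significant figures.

Ignition mass of stage 1 = 37,600+3,890 + 9,490+1,340 + 5,140 = 57,460 kg.
Stage 1: m₀ = 57,460 kg, m_f = 57,460 − 37,600 = 19,860 kg; Δv = 267×9.81×ln(2.893) = 2619.3×1.0624 ≈ 2783 m/s.
Stage 2: m₀ = 15,970 kg, m_f = 15,970 − 9,490 = 6,480 kg; Δv = 312×9.81×ln(2.465) = 3060.7×0.9020 ≈ 2761 m/s.
Total Δv = 2783 + 2761 = 5544 m/s.

Δv ≈ 5.54 km/s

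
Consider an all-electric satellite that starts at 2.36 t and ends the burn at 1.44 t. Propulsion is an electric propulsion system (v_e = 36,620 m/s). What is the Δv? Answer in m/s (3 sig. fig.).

Δv ≈ 18100 m/s

Δv = v_e · ln(m₀/m_f) = 36620.0 × ln(1.639) = 36620.0 × 0.4940 ≈ 18091.0 m/s.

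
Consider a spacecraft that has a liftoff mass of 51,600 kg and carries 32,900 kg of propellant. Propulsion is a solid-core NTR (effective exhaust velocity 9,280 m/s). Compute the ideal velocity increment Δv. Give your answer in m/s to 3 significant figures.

Δv ≈ 9420 m/s

m_f = m₀ − m_prop = 51,600 − 32,900 = 18,700 kg.
By the Tsiolkovsky rocket equation, Δv = v_e · ln(m₀/m_f) = 9280.0 × ln(2.759) = 9280.0 × 1.0150 ≈ 9419.2 m/s.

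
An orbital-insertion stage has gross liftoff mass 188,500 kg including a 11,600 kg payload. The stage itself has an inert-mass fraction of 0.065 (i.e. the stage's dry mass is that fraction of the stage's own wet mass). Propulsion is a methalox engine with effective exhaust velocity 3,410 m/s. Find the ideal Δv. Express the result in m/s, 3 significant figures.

Stage wet mass = m₀ − payload = 188,500 − 11,600 = 176,900 kg.
Stage dry mass = ε × stage wet mass = 0.065 × 176,900 = 11,498.5 kg.
Burnout mass m_f = stage dry + payload = 11,498.5 + 11,600 = 23,098.5 kg.
From the ideal rocket equation, Δv = v_e · ln(188,500/23,098.5) = 3410.0 × ln(8.161) = 3410.0 × 2.0993 ≈ 7159 m/s.

Δv ≈ 7160 m/s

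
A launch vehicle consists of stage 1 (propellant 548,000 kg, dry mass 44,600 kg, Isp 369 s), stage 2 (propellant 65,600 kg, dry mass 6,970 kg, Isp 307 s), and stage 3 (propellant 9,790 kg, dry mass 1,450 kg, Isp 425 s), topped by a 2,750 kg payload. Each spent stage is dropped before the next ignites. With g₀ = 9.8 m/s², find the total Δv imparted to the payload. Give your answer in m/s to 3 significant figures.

Ignition mass of stage 1 = 548,000+44,600 + 65,600+6,970 + 9,790+1,450 + 2,750 = 679,160 kg.
Stage 1: m₀ = 679,160 kg, m_f = 679,160 − 548,000 = 131,160 kg; Δv = 369×9.8×ln(5.178) = 3616.2×1.6444 ≈ 5947 m/s.
Stage 2: m₀ = 86,560 kg, m_f = 86,560 − 65,600 = 20,960 kg; Δv = 307×9.8×ln(4.13) = 3008.6×1.4182 ≈ 4267 m/s.
Stage 3: m₀ = 13,990 kg, m_f = 13,990 − 9,790 = 4,200 kg; Δv = 425×9.8×ln(3.331) = 4165.0×1.2033 ≈ 5012 m/s.
Total Δv = 5947 + 4267 + 5012 = 15226 m/s.

Δv ≈ 15200 m/s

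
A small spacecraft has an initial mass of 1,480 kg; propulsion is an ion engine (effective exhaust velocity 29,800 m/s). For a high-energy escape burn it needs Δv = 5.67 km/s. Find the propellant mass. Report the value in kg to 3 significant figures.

By the Tsiolkovsky rocket equation, m₀/m_f = exp(Δv / v_e) = exp(5670 / 29800.0) = exp(0.1903) = 1.2096.
m_f = 1,480 / 1.2096 = 1,223.54 kg, so propellant = m₀ − m_f = 1,480 − 1,223.54 = 256.46 kg.

propellant mass ≈ 256 kg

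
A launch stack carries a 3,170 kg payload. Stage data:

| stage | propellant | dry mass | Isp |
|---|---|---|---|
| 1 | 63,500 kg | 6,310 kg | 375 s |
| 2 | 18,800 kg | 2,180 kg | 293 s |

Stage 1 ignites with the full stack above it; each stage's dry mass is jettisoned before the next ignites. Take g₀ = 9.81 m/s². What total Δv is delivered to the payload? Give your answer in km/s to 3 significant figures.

Ignition mass of stage 1 = 63,500+6,310 + 18,800+2,180 + 3,170 = 93,960 kg.
Stage 1: m₀ = 93,960 kg, m_f = 93,960 − 63,500 = 30,460 kg; Δv = 375×9.81×ln(3.085) = 3678.8×1.1265 ≈ 4144 m/s.
Stage 2: m₀ = 24,150 kg, m_f = 24,150 − 18,800 = 5,350 kg; Δv = 293×9.81×ln(4.514) = 2874.3×1.5072 ≈ 4332 m/s.
Total Δv = 4144 + 4332 = 8476 m/s.

Δv ≈ 8.48 km/s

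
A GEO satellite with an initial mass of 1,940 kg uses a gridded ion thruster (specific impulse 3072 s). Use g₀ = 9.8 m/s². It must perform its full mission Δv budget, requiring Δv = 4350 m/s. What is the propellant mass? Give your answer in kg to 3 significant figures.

v_e = Isp · g₀ = 3072 × 9.8 = 30105.6 m/s.
Rocket equation: m₀/m_f = exp(Δv / v_e) = exp(4350 / 30105.6) = exp(0.1445) = 1.1555.
m_f = 1,940 / 1.1555 = 1,678.93 kg, so propellant = m₀ − m_f = 1,940 − 1,678.93 = 261.07 kg.

propellant mass ≈ 261 kg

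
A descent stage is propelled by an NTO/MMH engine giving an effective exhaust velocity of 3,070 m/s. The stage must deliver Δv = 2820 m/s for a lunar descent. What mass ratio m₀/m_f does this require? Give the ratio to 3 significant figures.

mass ratio ≈ 2.51

m₀/m_f = exp(Δv / v_e) = exp(2820 / 3070.0) = exp(0.9186) = 2.5057.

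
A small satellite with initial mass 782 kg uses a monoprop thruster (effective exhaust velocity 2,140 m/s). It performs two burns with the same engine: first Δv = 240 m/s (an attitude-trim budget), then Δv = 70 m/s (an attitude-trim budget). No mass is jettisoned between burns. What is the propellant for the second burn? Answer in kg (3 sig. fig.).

After the first burn: m = 782 × exp(−240/2140.0) = 782 × 0.89391 = 699.038 kg.
After the second burn: m = 699.038 × exp(−70/2140.0) = 699.038 × 0.96782 = 676.543 kg.
Second-burn propellant = 699.038 − 676.543 = 22.495 kg.

propellant for the second burn ≈ 22.5 kg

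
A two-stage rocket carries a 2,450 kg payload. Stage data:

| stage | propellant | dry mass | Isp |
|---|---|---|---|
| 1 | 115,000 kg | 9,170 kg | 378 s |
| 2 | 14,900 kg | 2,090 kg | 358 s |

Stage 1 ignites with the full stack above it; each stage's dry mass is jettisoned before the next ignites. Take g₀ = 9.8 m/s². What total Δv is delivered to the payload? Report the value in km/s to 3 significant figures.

Δv ≈ 11.1 km/s

Ignition mass of stage 1 = 115,000+9,170 + 14,900+2,090 + 2,450 = 143,610 kg.
Stage 1: m₀ = 143,610 kg, m_f = 143,610 − 115,000 = 28,610 kg; Δv = 378×9.8×ln(5.02) = 3704.4×1.6133 ≈ 5976 m/s.
Stage 2: m₀ = 19,440 kg, m_f = 19,440 − 14,900 = 4,540 kg; Δv = 358×9.8×ln(4.282) = 3508.4×1.4544 ≈ 5103 m/s.
Total Δv = 5976 + 5103 = 11079 m/s.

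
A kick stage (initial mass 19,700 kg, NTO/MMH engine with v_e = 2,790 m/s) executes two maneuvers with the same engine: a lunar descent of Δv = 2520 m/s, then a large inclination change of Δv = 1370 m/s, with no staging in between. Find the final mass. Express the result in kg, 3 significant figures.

final mass ≈ 4890 kg

After the first burn: m = 19700 × exp(−2520/2790.0) = 19700 × 0.40526 = 7,983.62 kg.
After the second burn: m = 7,983.62 × exp(−1370/2790.0) = 7,983.62 × 0.61199 = 4,885.9 kg.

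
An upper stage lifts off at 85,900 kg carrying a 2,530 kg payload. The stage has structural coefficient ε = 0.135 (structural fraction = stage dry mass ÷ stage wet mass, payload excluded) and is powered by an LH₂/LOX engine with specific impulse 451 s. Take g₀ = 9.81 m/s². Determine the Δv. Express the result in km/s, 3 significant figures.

Δv ≈ 8.09 km/s

Stage wet mass = m₀ − payload = 85,900 − 2,530 = 83,370 kg.
Stage dry mass = ε × stage wet mass = 0.135 × 83,370 = 11,255 kg.
Burnout mass m_f = stage dry + payload = 11,255 + 2,530 = 13,785 kg.
v_e = Isp · g₀ = 451 × 9.81 = 4424.3 m/s.
Δv = v_e · ln(85,900/13,785) = 4424.3 × ln(6.231) = 4424.3 × 1.8296 ≈ 8095 m/s.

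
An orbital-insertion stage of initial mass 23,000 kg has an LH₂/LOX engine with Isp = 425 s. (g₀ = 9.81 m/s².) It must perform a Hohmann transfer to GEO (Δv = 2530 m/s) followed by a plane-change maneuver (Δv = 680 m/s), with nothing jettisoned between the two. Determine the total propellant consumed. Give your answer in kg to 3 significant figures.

total propellant consumed ≈ 12300 kg

v_e = Isp · g₀ = 425 × 9.81 = 4169.2 m/s.
After the first burn: m = 23000 × exp(−2530/4169.2) = 23000 × 0.54508 = 12,536.8 kg.
After the second burn: m = 12,536.8 × exp(−680/4169.2) = 12,536.8 × 0.84951 = 10,650.1 kg.
Total propellant = m₀ − m_final = 23000 − 10,650.1 = 12,349.9 kg.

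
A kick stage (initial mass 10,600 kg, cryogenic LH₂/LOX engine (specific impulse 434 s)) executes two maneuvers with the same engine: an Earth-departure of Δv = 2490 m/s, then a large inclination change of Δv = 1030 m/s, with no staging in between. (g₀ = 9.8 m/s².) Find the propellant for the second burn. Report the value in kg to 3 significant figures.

propellant for the second burn ≈ 1270 kg

v_e = Isp · g₀ = 434 × 9.8 = 4253.2 m/s.
After the first burn: m = 10600 × exp(−2490/4253.2) = 10600 × 0.55686 = 5,902.72 kg.
After the second burn: m = 5,902.72 × exp(−1030/4253.2) = 5,902.72 × 0.78492 = 4,633.16 kg.
Second-burn propellant = 5,902.72 − 4,633.16 = 1,269.56 kg.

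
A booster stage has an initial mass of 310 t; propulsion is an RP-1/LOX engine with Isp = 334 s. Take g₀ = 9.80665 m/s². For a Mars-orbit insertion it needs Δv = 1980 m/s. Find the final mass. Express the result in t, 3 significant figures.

final mass ≈ 169 t

v_e = Isp · g₀ = 334 × 9.80665 = 3275.4 m/s.
m₀/m_f = exp(Δv / v_e) = exp(1980 / 3275.4) = exp(0.6045) = 1.8303.
m_f = m₀ / 1.8303 = 310 / 1.8303 = 169.371 t.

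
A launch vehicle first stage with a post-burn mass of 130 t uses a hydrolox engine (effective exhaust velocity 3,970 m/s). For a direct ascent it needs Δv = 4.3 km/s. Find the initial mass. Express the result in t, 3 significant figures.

initial mass ≈ 384 t

m₀/m_f = exp(Δv / v_e) = exp(4300 / 3970.0) = exp(1.0831) = 2.9539.
m₀ = m_f × 2.9539 = 130 × 2.9539 = 384.007 t.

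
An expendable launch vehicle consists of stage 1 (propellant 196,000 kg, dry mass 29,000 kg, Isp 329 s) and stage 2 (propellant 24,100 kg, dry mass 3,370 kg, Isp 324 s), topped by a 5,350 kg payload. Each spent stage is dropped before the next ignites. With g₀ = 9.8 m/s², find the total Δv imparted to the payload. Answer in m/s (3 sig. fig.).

Ignition mass of stage 1 = 196,000+29,000 + 24,100+3,370 + 5,350 = 257,820 kg.
Stage 1: m₀ = 257,820 kg, m_f = 257,820 − 196,000 = 61,820 kg; Δv = 329×9.8×ln(4.17) = 3224.2×1.4280 ≈ 4604 m/s.
Stage 2: m₀ = 32,820 kg, m_f = 32,820 − 24,100 = 8,720 kg; Δv = 324×9.8×ln(3.764) = 3175.2×1.3254 ≈ 4208 m/s.
Total Δv = 4604 + 4208 = 8812 m/s.

Δv ≈ 8810 m/s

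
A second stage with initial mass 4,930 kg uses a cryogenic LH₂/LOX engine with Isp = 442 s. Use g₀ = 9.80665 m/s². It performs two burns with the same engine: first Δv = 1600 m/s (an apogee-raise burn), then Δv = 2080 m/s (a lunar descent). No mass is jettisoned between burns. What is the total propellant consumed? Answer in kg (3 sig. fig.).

total propellant consumed ≈ 2820 kg

v_e = Isp · g₀ = 442 × 9.80665 = 4334.5 m/s.
After the first burn: m = 4930 × exp(−1600/4334.5) = 4930 × 0.69134 = 3,408.31 kg.
After the second burn: m = 3,408.31 × exp(−2080/4334.5) = 3,408.31 × 0.61887 = 2,109.3 kg.
Total propellant = m₀ − m_final = 4930 − 2,109.3 = 2,820.7 kg.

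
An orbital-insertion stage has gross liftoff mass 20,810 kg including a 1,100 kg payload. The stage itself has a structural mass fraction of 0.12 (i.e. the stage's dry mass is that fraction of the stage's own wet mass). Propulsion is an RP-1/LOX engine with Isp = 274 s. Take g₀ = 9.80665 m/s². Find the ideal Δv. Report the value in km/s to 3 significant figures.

Stage wet mass = m₀ − payload = 20,810 − 1,100 = 19,710 kg.
Stage dry mass = ε × stage wet mass = 0.12 × 19,710 = 2,365.2 kg.
Burnout mass m_f = stage dry + payload = 2,365.2 + 1,100 = 3,465.2 kg.
v_e = Isp · g₀ = 274 × 9.80665 = 2687.0 m/s.
By the Tsiolkovsky rocket equation, Δv = v_e · ln(20,810/3,465.2) = 2687.0 × ln(6.005) = 2687.0 × 1.7927 ≈ 4817 m/s.

Δv ≈ 4.82 km/s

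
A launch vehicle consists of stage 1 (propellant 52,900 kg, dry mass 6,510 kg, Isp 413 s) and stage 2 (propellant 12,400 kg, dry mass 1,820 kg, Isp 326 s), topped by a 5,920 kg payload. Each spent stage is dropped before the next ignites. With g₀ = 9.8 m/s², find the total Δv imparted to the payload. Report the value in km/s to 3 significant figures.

Δv ≈ 7.48 km/s

Ignition mass of stage 1 = 52,900+6,510 + 12,400+1,820 + 5,920 = 79,550 kg.
Stage 1: m₀ = 79,550 kg, m_f = 79,550 − 52,900 = 26,650 kg; Δv = 413×9.8×ln(2.985) = 4047.4×1.0936 ≈ 4426 m/s.
Stage 2: m₀ = 20,140 kg, m_f = 20,140 − 12,400 = 7,740 kg; Δv = 326×9.8×ln(2.602) = 3194.8×0.9563 ≈ 3055 m/s.
Total Δv = 4426 + 3055 = 7481 m/s.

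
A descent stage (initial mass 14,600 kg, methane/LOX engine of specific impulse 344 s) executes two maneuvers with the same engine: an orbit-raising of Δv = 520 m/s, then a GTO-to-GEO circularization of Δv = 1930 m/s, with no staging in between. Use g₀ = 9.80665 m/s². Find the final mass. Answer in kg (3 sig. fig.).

v_e = Isp · g₀ = 344 × 9.80665 = 3373.5 m/s.
After the first burn: m = 14600 × exp(−520/3373.5) = 14600 × 0.85715 = 12,514.4 kg.
After the second burn: m = 12,514.4 × exp(−1930/3373.5) = 12,514.4 × 0.56433 = 7,062.25 kg.

final mass ≈ 7060 kg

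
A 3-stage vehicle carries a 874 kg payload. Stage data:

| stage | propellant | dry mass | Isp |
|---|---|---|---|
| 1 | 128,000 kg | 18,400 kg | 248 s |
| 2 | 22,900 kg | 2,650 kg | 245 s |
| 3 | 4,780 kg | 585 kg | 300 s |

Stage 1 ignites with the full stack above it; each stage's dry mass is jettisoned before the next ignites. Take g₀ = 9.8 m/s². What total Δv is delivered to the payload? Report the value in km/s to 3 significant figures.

Ignition mass of stage 1 = 128,000+18,400 + 22,900+2,650 + 4,780+585 + 874 = 178,189 kg.
Stage 1: m₀ = 178,189 kg, m_f = 178,189 − 128,000 = 50,189 kg; Δv = 248×9.8×ln(3.55) = 2430.4×1.2670 ≈ 3079 m/s.
Stage 2: m₀ = 31,789 kg, m_f = 31,789 − 22,900 = 8,889 kg; Δv = 245×9.8×ln(3.576) = 2401.0×1.2743 ≈ 3060 m/s.
Stage 3: m₀ = 6,239 kg, m_f = 6,239 − 4,780 = 1,459 kg; Δv = 300×9.8×ln(4.276) = 2940.0×1.4531 ≈ 4272 m/s.
Total Δv = 3079 + 3060 + 4272 = 10411 m/s.

Δv ≈ 10.4 km/s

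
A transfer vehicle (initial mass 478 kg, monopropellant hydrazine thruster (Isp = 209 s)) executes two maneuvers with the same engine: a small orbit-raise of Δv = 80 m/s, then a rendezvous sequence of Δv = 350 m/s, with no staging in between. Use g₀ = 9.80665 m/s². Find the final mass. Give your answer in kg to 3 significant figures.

final mass ≈ 388 kg

v_e = Isp · g₀ = 209 × 9.80665 = 2049.6 m/s.
After the first burn: m = 478 × exp(−80/2049.6) = 478 × 0.96172 = 459.702 kg.
After the second burn: m = 459.702 × exp(−350/2049.6) = 459.702 × 0.84302 = 387.538 kg.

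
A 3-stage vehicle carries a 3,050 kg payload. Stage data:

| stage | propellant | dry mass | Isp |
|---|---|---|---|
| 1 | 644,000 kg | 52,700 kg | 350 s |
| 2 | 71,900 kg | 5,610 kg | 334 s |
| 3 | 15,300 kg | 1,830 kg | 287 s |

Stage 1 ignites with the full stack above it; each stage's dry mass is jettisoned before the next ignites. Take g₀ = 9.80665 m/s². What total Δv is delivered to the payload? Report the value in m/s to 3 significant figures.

Δv ≈ 14100 m/s

Ignition mass of stage 1 = 644,000+52,700 + 71,900+5,610 + 15,300+1,830 + 3,050 = 794,390 kg.
Stage 1: m₀ = 794,390 kg, m_f = 794,390 − 644,000 = 150,390 kg; Δv = 350×9.80665×ln(5.282) = 3432.3×1.6643 ≈ 5713 m/s.
Stage 2: m₀ = 97,690 kg, m_f = 97,690 − 71,900 = 25,790 kg; Δv = 334×9.80665×ln(3.788) = 3275.4×1.3318 ≈ 4362 m/s.
Stage 3: m₀ = 20,180 kg, m_f = 20,180 − 15,300 = 4,880 kg; Δv = 287×9.80665×ln(4.135) = 2814.5×1.4195 ≈ 3995 m/s.
Total Δv = 5713 + 4362 + 3995 = 14070 m/s.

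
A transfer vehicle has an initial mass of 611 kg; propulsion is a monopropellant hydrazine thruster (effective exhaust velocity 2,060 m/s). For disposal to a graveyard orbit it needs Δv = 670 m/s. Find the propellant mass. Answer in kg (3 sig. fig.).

propellant mass ≈ 170 kg

Using Δv = v_e ln(m₀/m_f): m₀/m_f = exp(Δv / v_e) = exp(670 / 2060.0) = exp(0.3252) = 1.3844.
m_f = 611 / 1.3844 = 441.346 kg, so propellant = m₀ − m_f = 611 − 441.346 = 169.654 kg.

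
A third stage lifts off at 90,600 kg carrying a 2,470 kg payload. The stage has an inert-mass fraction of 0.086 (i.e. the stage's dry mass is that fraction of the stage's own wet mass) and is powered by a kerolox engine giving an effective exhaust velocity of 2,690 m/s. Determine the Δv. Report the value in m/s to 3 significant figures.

Δv ≈ 5920 m/s

Stage wet mass = m₀ − payload = 90,600 − 2,470 = 88,130 kg.
Stage dry mass = ε × stage wet mass = 0.086 × 88,130 = 7,579.18 kg.
Burnout mass m_f = stage dry + payload = 7,579.18 + 2,470 = 10,049.18 kg.
Using Δv = v_e ln(m₀/m_f): Δv = v_e · ln(90,600/10,049.18) = 2690.0 × ln(9.016) = 2690.0 × 2.1990 ≈ 5915 m/s.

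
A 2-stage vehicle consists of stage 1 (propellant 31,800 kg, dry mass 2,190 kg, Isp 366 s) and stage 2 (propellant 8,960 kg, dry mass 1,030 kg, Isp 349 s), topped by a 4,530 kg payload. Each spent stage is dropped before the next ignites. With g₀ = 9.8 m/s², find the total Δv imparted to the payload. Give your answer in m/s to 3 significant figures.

Δv ≈ 7110 m/s

Ignition mass of stage 1 = 31,800+2,190 + 8,960+1,030 + 4,530 = 48,510 kg.
Stage 1: m₀ = 48,510 kg, m_f = 48,510 − 31,800 = 16,710 kg; Δv = 366×9.8×ln(2.903) = 3586.8×1.0658 ≈ 3823 m/s.
Stage 2: m₀ = 14,520 kg, m_f = 14,520 − 8,960 = 5,560 kg; Δv = 349×9.8×ln(2.612) = 3420.2×0.9599 ≈ 3283 m/s.
Total Δv = 3823 + 3283 = 7106 m/s.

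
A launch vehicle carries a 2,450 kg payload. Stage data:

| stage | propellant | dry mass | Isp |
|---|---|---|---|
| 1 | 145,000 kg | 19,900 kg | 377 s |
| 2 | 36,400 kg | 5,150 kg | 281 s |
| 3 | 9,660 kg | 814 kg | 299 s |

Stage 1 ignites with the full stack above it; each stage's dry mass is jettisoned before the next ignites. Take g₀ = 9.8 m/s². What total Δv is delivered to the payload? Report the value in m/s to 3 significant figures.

Δv ≈ 11100 m/s

Ignition mass of stage 1 = 145,000+19,900 + 36,400+5,150 + 9,660+814 + 2,450 = 219,374 kg.
Stage 1: m₀ = 219,374 kg, m_f = 219,374 − 145,000 = 74,374 kg; Δv = 377×9.8×ln(2.95) = 3694.6×1.0817 ≈ 3996 m/s.
Stage 2: m₀ = 54,474 kg, m_f = 54,474 − 36,400 = 18,074 kg; Δv = 281×9.8×ln(3.014) = 2753.8×1.1032 ≈ 3038 m/s.
Stage 3: m₀ = 12,924 kg, m_f = 12,924 − 9,660 = 3,264 kg; Δv = 299×9.8×ln(3.96) = 2930.2×1.3761 ≈ 4032 m/s.
Total Δv = 3996 + 3038 + 4032 = 11066 m/s.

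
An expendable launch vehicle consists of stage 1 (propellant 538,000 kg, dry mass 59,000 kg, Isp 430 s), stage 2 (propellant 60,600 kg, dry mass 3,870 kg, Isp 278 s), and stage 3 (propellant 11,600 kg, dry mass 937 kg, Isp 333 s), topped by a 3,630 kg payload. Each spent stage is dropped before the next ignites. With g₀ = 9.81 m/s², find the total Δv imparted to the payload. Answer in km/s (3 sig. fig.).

Δv ≈ 14.6 km/s

Ignition mass of stage 1 = 538,000+59,000 + 60,600+3,870 + 11,600+937 + 3,630 = 677,637 kg.
Stage 1: m₀ = 677,637 kg, m_f = 677,637 − 538,000 = 139,637 kg; Δv = 430×9.81×ln(4.853) = 4218.3×1.5796 ≈ 6663 m/s.
Stage 2: m₀ = 80,637 kg, m_f = 80,637 − 60,600 = 20,037 kg; Δv = 278×9.81×ln(4.024) = 2727.2×1.3924 ≈ 3797 m/s.
Stage 3: m₀ = 16,167 kg, m_f = 16,167 − 11,600 = 4,567 kg; Δv = 333×9.81×ln(3.54) = 3266.7×1.2641 ≈ 4130 m/s.
Total Δv = 6663 + 3797 + 4130 = 14590 m/s.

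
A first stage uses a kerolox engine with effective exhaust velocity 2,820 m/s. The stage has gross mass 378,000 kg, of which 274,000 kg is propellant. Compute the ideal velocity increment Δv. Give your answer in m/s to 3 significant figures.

m_f = m₀ − m_prop = 378,000 − 274,000 = 104,000 kg.
By the Tsiolkovsky rocket equation, Δv = v_e · ln(m₀/m_f) = 2820.0 × ln(3.635) = 2820.0 × 1.2905 ≈ 3639.2 m/s.

Δv ≈ 3640 m/s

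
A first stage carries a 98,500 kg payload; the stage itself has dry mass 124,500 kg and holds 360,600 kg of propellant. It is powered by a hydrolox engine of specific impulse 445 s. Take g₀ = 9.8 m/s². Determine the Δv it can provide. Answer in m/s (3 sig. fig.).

Δv ≈ 4200 m/s

v_e = Isp · g₀ = 445 × 9.8 = 4361.0 m/s.
m₀ = payload + dry + propellant = 98,500 + 124,500 + 360,600 = 583,600 kg.
m_f = payload + dry = 98,500 + 124,500 = 223,000 kg.
From the ideal rocket equation, Δv = v_e · ln(m₀/m_f) = 4361.0 × ln(2.617) = 4361.0 × 0.9620 ≈ 4195.5 m/s.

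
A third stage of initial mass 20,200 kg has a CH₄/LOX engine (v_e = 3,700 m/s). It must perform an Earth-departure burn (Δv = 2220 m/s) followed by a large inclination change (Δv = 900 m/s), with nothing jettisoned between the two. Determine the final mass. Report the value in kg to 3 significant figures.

After the first burn: m = 20200 × exp(−2220/3700.0) = 20200 × 0.54881 = 11,086 kg.
After the second burn: m = 11,086 × exp(−900/3700.0) = 11,086 × 0.78408 = 8,692.31 kg.

final mass ≈ 8690 kg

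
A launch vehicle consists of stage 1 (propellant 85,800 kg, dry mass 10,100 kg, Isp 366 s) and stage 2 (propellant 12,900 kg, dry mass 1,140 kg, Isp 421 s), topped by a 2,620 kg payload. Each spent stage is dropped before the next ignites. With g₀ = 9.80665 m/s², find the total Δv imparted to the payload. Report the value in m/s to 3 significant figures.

Δv ≈ 11300 m/s

Ignition mass of stage 1 = 85,800+10,100 + 12,900+1,140 + 2,620 = 112,560 kg.
Stage 1: m₀ = 112,560 kg, m_f = 112,560 − 85,800 = 26,760 kg; Δv = 366×9.80665×ln(4.206) = 3589.2×1.4366 ≈ 5156 m/s.
Stage 2: m₀ = 16,660 kg, m_f = 16,660 − 12,900 = 3,760 kg; Δv = 421×9.80665×ln(4.431) = 4128.6×1.4886 ≈ 6146 m/s.
Total Δv = 5156 + 6146 = 11302 m/s.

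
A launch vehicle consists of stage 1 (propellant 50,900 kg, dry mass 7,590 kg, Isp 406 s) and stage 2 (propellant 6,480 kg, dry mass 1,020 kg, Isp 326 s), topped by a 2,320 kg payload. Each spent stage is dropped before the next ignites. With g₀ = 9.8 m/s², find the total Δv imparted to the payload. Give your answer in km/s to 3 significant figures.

Ignition mass of stage 1 = 50,900+7,590 + 6,480+1,020 + 2,320 = 68,310 kg.
Stage 1: m₀ = 68,310 kg, m_f = 68,310 − 50,900 = 17,410 kg; Δv = 406×9.8×ln(3.924) = 3978.8×1.3670 ≈ 5439 m/s.
Stage 2: m₀ = 9,820 kg, m_f = 9,820 − 6,480 = 3,340 kg; Δv = 326×9.8×ln(2.94) = 3194.8×1.0785 ≈ 3445 m/s.
Total Δv = 5439 + 3445 = 8884 m/s.

Δv ≈ 8.88 km/s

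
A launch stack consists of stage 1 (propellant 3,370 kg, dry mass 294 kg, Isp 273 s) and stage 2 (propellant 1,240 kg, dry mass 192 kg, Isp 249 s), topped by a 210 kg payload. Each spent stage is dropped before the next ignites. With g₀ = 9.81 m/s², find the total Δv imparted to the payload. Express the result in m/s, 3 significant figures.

Δv ≈ 6140 m/s

Ignition mass of stage 1 = 3,370+294 + 1,240+192 + 210 = 5,306 kg.
Stage 1: m₀ = 5,306 kg, m_f = 5,306 − 3,370 = 1,936 kg; Δv = 273×9.81×ln(2.741) = 2678.1×1.0082 ≈ 2700 m/s.
Stage 2: m₀ = 1,642 kg, m_f = 1,642 − 1,240 = 402 kg; Δv = 249×9.81×ln(4.085) = 2442.7×1.4072 ≈ 3437 m/s.
Total Δv = 2700 + 3437 = 6137 m/s.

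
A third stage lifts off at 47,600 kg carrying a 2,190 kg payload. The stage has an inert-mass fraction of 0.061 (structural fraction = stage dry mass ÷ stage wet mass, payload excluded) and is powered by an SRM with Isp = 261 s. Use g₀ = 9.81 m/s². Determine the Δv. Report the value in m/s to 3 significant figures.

Stage wet mass = m₀ − payload = 47,600 − 2,190 = 45,410 kg.
Stage dry mass = ε × stage wet mass = 0.061 × 45,410 = 2,770.01 kg.
Burnout mass m_f = stage dry + payload = 2,770.01 + 2,190 = 4,960.01 kg.
v_e = Isp · g₀ = 261 × 9.81 = 2560.4 m/s.
Rocket equation: Δv = v_e · ln(47,600/4,960.01) = 2560.4 × ln(9.597) = 2560.4 × 2.2614 ≈ 5790 m/s.

Δv ≈ 5790 m/s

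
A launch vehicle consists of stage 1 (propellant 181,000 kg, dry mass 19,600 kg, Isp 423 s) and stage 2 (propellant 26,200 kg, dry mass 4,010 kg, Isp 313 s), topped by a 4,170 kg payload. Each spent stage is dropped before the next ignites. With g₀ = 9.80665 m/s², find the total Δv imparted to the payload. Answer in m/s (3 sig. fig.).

Δv ≈ 10500 m/s

Ignition mass of stage 1 = 181,000+19,600 + 26,200+4,010 + 4,170 = 234,980 kg.
Stage 1: m₀ = 234,980 kg, m_f = 234,980 − 181,000 = 53,980 kg; Δv = 423×9.80665×ln(4.353) = 4148.2×1.4709 ≈ 6102 m/s.
Stage 2: m₀ = 34,380 kg, m_f = 34,380 − 26,200 = 8,180 kg; Δv = 313×9.80665×ln(4.203) = 3069.5×1.4358 ≈ 4407 m/s.
Total Δv = 6102 + 4407 = 10509 m/s.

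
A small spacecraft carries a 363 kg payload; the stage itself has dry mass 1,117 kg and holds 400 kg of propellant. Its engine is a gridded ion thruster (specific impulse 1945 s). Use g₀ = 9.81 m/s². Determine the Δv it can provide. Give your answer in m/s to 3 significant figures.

v_e = Isp · g₀ = 1945 × 9.81 = 19080.5 m/s.
m₀ = payload + dry + propellant = 363 + 1,117 + 400 = 1,880 kg.
m_f = payload + dry = 363 + 1,117 = 1,480 kg.
Δv = v_e · ln(m₀/m_f) = 19080.5 × ln(1.27) = 19080.5 × 0.2392 ≈ 4564.6 m/s.

Δv ≈ 4560 m/s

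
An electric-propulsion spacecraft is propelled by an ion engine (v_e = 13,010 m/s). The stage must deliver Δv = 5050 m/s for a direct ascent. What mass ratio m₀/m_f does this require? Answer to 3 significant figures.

mass ratio ≈ 1.47

Using Δv = v_e ln(m₀/m_f): m₀/m_f = exp(Δv / v_e) = exp(5050 / 13010.0) = exp(0.3882) = 1.4743.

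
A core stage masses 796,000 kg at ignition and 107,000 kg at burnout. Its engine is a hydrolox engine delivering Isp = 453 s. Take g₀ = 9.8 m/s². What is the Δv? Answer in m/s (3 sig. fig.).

v_e = Isp · g₀ = 453 × 9.8 = 4439.4 m/s.
Δv = v_e · ln(m₀/m_f) = 4439.4 × ln(7.439) = 4439.4 × 2.0068 ≈ 8908.9 m/s.

Δv ≈ 8910 m/s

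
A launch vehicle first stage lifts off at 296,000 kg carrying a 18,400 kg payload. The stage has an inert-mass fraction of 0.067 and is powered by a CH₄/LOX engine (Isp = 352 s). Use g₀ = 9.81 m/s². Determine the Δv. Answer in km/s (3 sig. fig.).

Stage wet mass = m₀ − payload = 296,000 − 18,400 = 277,600 kg.
Stage dry mass = ε × stage wet mass = 0.067 × 277,600 = 18,599.2 kg.
Burnout mass m_f = stage dry + payload = 18,599.2 + 18,400 = 36,999.2 kg.
v_e = Isp · g₀ = 352 × 9.81 = 3453.1 m/s.
By the Tsiolkovsky rocket equation, Δv = v_e · ln(296,000/36,999.2) = 3453.1 × ln(8) = 3453.1 × 2.0795 ≈ 7181 m/s.

Δv ≈ 7.18 km/s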